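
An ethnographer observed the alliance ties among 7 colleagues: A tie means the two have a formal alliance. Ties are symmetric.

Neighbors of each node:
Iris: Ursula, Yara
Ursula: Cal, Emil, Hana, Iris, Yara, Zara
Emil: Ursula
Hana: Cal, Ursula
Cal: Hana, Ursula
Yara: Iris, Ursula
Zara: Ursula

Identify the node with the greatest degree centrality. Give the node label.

Ursula

Degrees — Cal:2, Emil:1, Hana:2, Iris:2, Ursula:6, Yara:2, Zara:1.
The maximum is 6, attained only by Ursula.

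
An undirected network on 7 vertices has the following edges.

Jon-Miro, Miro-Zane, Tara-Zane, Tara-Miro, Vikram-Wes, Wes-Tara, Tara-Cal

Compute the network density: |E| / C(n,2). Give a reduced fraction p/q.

1/3

There are 7 edges and 7 nodes, so the maximum possible is C(7,2) = 21.
Density = 7/21 = 1/3.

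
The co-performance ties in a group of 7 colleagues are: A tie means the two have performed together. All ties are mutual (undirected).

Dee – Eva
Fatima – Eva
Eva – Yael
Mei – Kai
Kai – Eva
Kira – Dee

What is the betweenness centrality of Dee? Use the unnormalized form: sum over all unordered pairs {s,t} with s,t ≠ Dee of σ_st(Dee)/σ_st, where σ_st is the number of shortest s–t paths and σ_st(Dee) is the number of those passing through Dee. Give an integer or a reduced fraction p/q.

5

Pairs whose geodesics pass through Dee — Yael–Kira: 1; Fatima–Kira: 1; Kira–Kai: 1; Kira–Mei: 1; Kira–Eva: 1.
All other pairs contribute 0.
Summing the contributions gives betweenness(Dee) = 5.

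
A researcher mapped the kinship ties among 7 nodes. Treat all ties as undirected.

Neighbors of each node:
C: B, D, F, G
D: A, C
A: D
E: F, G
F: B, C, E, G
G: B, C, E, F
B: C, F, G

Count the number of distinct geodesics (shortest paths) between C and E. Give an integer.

2

The shortest distance is 2. The length-2 paths are: C–F–E; C–G–E.
That gives 2 distinct shortest paths.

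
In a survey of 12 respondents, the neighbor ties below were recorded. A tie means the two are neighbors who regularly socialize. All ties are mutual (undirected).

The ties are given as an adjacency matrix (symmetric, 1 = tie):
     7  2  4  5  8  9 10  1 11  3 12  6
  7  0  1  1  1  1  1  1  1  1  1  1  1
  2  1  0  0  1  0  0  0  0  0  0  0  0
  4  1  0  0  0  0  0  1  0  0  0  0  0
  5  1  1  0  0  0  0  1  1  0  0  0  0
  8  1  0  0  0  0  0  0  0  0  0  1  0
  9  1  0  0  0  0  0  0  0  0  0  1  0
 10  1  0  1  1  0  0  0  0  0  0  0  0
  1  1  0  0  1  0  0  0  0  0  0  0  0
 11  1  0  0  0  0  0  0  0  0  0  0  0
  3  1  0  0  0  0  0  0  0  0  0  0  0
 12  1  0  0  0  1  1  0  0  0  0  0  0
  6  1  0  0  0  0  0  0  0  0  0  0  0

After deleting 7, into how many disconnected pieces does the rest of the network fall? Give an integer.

Without 7, the remaining ties split the others into: {1, 2, 4, 5, 10}; {8, 9, 12}; {11}; {3}; {6}.
That's 5 separate components.

5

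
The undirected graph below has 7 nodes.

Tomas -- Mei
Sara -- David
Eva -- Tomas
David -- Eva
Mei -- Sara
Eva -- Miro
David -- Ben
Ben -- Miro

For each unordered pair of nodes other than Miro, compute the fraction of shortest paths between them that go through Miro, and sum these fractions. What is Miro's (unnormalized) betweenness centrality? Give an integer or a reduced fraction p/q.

Pairs whose geodesics pass through Miro — Tomas–Ben: 1/2; Eva–Ben: 1/2.
All other pairs contribute 0.
Summing the contributions gives betweenness(Miro) = 1.

1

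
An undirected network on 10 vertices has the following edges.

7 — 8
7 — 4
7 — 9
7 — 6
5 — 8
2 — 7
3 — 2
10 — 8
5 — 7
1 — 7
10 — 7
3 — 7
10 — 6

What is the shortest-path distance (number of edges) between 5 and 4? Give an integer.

2

One shortest route is 5 – 7 – 4, which uses 2 edges, and 5 and 4 are not directly tied, so nothing shorter exists. So d(5,4) = 2.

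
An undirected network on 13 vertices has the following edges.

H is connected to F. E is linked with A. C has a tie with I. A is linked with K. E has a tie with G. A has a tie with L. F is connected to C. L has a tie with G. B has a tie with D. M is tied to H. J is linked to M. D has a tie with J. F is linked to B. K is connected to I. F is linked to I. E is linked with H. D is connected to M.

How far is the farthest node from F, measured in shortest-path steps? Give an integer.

4

Distances from F: A:3, B:1, C:1, D:2, E:2, G:3, H:1, I:1, J:3, K:2, L:4, M:2.
The largest is 4 (to L), so the eccentricity of F is 4.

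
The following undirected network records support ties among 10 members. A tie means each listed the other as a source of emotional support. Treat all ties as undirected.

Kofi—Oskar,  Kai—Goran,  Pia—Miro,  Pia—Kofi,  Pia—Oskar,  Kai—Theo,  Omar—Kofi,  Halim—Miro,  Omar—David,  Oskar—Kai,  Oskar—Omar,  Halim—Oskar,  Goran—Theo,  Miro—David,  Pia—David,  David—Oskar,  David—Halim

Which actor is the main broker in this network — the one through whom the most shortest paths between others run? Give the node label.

Unnormalized betweenness of each node: David:7/2, Goran:0, Halim:4/3, Kai:14, Kofi:1/3, Miro:1/3, Omar:1/3, Oskar:41/2, Pia:8/3, Theo:0.
Oskar has the largest value, 41/2, making it the main broker — the node through which the most shortest paths run.

Oskar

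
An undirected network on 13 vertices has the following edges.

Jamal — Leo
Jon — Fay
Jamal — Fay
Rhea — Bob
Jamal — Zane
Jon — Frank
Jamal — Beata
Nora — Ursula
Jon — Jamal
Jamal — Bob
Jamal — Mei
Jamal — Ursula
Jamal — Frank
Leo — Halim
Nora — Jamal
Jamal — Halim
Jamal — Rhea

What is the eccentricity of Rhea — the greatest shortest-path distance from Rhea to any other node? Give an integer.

2

Distances from Rhea: Beata:2, Bob:1, Fay:2, Frank:2, Halim:2, Jamal:1, Jon:2, Leo:2, Mei:2, Nora:2, Ursula:2, Zane:2.
The largest is 2 (to Mei, Jon, Nora, Fay, Halim, Leo, Zane, Beata, Frank, and Ursula), so the eccentricity of Rhea is 2.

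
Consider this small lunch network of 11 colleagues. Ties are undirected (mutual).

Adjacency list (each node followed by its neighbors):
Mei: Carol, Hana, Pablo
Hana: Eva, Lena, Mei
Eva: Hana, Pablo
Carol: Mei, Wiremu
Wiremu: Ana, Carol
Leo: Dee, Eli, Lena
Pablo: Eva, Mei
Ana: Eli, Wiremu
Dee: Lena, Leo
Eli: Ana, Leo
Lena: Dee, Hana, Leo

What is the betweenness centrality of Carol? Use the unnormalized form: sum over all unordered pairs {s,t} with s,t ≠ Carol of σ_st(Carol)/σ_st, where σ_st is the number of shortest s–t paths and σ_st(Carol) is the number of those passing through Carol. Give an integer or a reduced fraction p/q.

Pairs whose geodesics pass through Carol — Wiremu–Lena: 1/2; Wiremu–Hana: 1; Wiremu–Eva: 2/2; Wiremu–Pablo: 1; Wiremu–Mei: 1; Ana–Hana: 1/2; Ana–Eva: 2/3; Ana–Pablo: 1; Ana–Mei: 1; Eli–Pablo: 1/3; Eli–Mei: 1/2.
All other pairs contribute 0.
Summing the contributions gives betweenness(Carol) = 17/2.

17/2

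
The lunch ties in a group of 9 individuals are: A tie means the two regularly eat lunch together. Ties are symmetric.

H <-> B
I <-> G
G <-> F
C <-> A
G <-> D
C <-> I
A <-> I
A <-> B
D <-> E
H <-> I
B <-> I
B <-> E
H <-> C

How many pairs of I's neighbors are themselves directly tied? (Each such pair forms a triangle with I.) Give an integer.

4

I's neighbors: A, B, C, G, and H.
Neighbor pairs that are themselves tied: I–A–B; I–A–C; I–B–H; I–C–H. Each forms one triangle with I, for 4 in total.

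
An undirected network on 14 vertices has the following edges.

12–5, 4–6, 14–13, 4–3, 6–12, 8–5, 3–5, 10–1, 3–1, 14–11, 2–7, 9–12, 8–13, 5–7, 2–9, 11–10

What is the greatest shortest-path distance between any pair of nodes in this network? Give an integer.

6

Eccentricity of each node (its greatest distance to any other): 1:4, 2:6, 3:4, 4:5, 5:4, 6:5, 7:5, 8:4, 9:6, 10:5, 11:6, 12:5, 13:4, 14:5.
The maximum eccentricity is 6, realized for instance by the pair 9–11 via 9 – 12 – 5 – 3 – 1 – 10 – 11. So the diameter is 6.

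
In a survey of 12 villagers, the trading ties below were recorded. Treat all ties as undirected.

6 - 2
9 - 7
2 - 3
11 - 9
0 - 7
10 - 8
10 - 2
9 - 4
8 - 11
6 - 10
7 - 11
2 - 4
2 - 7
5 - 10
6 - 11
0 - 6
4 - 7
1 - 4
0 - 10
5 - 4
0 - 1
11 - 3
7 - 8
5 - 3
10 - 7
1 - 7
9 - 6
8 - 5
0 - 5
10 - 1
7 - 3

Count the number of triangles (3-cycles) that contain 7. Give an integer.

7's neighbors: 0, 1, 2, 3, 4, 8, 9, 10, and 11.
Neighbor pairs that are themselves tied: 7–0–1; 7–0–10; 7–1–4; 7–1–10; 7–2–3; 7–2–4; 7–2–10; 7–3–11; 7–4–9; 7–8–10; 7–8–11; 7–9–11. Each forms one triangle with 7, for 12 in total.

12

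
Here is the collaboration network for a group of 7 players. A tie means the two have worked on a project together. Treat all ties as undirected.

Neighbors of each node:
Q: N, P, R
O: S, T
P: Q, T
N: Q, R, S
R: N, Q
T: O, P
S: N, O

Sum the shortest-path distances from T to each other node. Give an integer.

12

Distances from T: N:3, O:1, P:1, Q:2, R:3, S:2.
Sum = 3 + 1 + 1 + 2 + 3 + 2 = 12.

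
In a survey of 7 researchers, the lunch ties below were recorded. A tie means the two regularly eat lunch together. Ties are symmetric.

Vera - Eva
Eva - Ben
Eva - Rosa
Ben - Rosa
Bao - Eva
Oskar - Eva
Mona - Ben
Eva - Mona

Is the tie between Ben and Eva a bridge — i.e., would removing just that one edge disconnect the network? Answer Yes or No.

No

Even without that edge, Ben still reaches Eva via Ben – Mona – Eva, so the network stays connected. Not a bridge.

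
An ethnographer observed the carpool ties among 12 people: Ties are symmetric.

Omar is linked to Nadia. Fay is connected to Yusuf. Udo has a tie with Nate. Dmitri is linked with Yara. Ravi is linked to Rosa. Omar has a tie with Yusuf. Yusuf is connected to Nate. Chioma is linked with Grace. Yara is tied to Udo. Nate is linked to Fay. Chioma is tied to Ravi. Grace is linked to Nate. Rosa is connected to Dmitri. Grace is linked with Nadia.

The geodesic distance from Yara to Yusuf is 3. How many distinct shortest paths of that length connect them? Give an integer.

1

The shortest distance is 3, and the only length-3 path is Yara–Udo–Nate–Yusuf. So there is exactly 1 shortest path.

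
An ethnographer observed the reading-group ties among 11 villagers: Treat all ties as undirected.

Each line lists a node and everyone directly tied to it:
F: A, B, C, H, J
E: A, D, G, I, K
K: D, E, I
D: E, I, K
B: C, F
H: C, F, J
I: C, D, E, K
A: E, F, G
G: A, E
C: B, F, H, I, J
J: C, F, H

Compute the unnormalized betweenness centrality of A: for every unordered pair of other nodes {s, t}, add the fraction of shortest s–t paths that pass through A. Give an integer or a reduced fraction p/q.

8

Pairs whose geodesics pass through A — D–F: 1/2; G–C: 1/2; G–F: 1; G–H: 1; G–J: 1; G–B: 1; K–F: 1/2; E–F: 1; E–H: 1/2; E–J: 1/2; E–B: 1/2.
All other pairs contribute 0.
Summing the contributions gives betweenness(A) = 8.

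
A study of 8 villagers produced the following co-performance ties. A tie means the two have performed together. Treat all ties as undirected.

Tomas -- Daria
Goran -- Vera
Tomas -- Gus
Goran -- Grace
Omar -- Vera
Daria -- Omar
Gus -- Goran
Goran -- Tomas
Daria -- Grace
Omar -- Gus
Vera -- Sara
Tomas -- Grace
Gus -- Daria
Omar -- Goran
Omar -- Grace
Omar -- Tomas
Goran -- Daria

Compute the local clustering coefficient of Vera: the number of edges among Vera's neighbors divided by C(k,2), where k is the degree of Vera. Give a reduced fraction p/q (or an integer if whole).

1/3

Vera's neighbors: Goran, Omar, and Sara (k = 3).
Possible neighbor pairs: C(3,2) = 3. Edges among them: Goran–Omar → e = 1.
Clustering(Vera) = 1/3.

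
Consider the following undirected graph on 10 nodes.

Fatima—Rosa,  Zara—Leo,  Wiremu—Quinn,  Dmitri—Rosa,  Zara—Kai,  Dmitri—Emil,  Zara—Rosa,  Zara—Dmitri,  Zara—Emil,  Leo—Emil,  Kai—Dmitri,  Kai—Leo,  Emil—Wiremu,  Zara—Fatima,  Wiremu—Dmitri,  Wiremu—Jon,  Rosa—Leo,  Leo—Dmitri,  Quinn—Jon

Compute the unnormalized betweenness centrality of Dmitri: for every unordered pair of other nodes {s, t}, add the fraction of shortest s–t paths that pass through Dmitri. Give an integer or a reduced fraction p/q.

12

Pairs whose geodesics pass through Dmitri — Kai–Emil: 1/3; Kai–Rosa: 1/3; Kai–Jon: 1; Kai–Wiremu: 1; Kai–Quinn: 1; Zara–Jon: 1/2; Zara–Wiremu: 1/2; Zara–Quinn: 1/2; Emil–Rosa: 1/3; Fatima–Jon: 2/3; Fatima–Wiremu: 2/3; Fatima–Quinn: 2/3; Rosa–Jon: 1; Rosa–Wiremu: 1 … (+4 more pairs).
All other pairs contribute 0.
Summing the contributions gives betweenness(Dmitri) = 12.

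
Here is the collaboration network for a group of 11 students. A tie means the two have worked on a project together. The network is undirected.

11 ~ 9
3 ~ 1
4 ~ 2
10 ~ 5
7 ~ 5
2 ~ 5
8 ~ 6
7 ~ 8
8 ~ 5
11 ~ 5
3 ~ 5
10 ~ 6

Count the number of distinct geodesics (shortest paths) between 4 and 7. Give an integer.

1

The shortest distance is 3, and the only length-3 path is 4–2–5–7. So there is exactly 1 shortest path.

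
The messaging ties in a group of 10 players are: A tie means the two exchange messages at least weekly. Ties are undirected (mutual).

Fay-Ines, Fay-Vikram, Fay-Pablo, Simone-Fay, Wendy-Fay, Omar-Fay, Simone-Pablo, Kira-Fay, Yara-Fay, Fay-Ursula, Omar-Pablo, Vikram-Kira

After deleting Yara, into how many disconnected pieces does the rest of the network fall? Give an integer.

1

Yara's neighbors (Fay) remain reachable from one another through other ties, so the rest of the network stays in one piece.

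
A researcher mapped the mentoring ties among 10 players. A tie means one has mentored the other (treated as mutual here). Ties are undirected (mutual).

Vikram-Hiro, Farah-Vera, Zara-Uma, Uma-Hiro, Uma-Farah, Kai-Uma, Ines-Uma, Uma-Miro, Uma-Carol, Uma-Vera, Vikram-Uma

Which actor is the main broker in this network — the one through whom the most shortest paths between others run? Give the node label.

Uma

Unnormalized betweenness of each node: Carol:0, Farah:0, Hiro:0, Ines:0, Kai:0, Miro:0, Uma:34, Vera:0, Vikram:0, Zara:0.
Uma has the largest value, 34, making it the main broker — the node through which the most shortest paths run.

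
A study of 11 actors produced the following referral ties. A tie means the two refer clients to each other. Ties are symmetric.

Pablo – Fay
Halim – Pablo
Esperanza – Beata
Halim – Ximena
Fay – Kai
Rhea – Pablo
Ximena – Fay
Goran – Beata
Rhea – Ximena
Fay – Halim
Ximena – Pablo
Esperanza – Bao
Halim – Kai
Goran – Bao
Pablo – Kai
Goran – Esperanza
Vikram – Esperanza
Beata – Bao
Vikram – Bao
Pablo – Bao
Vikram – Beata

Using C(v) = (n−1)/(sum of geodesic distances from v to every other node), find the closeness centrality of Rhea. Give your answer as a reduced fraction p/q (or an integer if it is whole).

5/11

Distances from Rhea: Bao:2, Beata:3, Esperanza:3, Fay:2, Goran:3, Halim:2, Kai:2, Pablo:1, Vikram:3, Ximena:1. Sum = 22.
n = 11, so closeness = 10/22 = 5/11.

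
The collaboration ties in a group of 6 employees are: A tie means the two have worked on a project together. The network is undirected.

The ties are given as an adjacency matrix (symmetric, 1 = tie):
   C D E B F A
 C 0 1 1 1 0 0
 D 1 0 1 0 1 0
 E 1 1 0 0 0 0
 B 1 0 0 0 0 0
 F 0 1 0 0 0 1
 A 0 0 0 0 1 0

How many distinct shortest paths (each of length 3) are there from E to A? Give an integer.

1

The shortest distance is 3, and the only length-3 path is E–D–F–A. So there is exactly 1 shortest path.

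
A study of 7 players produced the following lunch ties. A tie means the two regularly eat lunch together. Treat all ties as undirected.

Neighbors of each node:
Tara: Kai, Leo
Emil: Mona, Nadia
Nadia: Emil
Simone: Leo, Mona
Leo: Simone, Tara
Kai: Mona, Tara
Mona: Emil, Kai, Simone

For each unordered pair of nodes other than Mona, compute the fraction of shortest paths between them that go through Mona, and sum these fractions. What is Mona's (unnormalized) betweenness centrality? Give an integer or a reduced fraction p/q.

9

Pairs whose geodesics pass through Mona — Simone–Nadia: 1; Simone–Kai: 1; Simone–Emil: 1; Leo–Nadia: 1; Leo–Emil: 1; Nadia–Kai: 1; Nadia–Tara: 1; Kai–Emil: 1; Tara–Emil: 1.
All other pairs contribute 0.
Summing the contributions gives betweenness(Mona) = 9.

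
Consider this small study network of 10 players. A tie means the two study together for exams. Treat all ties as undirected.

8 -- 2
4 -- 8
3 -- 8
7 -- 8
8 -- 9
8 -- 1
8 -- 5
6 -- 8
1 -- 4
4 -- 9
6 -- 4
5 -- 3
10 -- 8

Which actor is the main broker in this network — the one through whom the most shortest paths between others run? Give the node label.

Unnormalized betweenness of each node: 1:0, 2:0, 3:0, 4:3/2, 5:0, 6:0, 7:0, 8:61/2, 9:0, 10:0.
8 has the largest value, 61/2, making it the main broker — the node through which the most shortest paths run.

8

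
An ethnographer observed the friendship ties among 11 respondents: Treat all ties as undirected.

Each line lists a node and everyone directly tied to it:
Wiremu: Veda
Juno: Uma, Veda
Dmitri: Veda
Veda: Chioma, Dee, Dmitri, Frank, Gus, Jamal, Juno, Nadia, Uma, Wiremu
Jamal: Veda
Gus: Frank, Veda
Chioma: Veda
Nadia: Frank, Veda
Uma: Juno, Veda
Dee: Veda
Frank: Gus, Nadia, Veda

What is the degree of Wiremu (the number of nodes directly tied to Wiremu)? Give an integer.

1

Wiremu is directly tied to Veda. That is 1 neighbor, so the degree of Wiremu is 1.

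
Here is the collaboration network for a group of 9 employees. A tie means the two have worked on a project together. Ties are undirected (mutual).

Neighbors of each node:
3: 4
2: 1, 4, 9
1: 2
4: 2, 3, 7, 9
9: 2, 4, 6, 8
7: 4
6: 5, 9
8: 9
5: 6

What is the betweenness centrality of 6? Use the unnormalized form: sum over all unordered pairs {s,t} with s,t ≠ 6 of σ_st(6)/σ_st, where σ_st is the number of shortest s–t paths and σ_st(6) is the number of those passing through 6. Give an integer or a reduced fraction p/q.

7

Pairs whose geodesics pass through 6 — 8–5: 1; 9–5: 1; 5–4: 1; 5–3: 1; 5–2: 1; 5–7: 1; 5–1: 1.
All other pairs contribute 0.
Summing the contributions gives betweenness(6) = 7.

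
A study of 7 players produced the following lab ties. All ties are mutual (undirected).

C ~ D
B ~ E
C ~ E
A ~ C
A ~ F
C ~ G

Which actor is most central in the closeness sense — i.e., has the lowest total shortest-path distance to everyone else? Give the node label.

C

Farness (sum of distances to all others) for each node — A:11, B:16, C:8, D:13, E:11, F:16, G:13.
The smallest farness is 8, for C, so C has the highest closeness.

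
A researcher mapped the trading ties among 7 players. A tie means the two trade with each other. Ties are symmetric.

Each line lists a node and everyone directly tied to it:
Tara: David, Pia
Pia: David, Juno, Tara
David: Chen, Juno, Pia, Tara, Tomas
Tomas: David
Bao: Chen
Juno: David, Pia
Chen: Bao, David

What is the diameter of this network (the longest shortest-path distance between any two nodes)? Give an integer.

Eccentricity of each node (its greatest distance to any other): Bao:3, Chen:2, David:2, Juno:3, Pia:3, Tara:3, Tomas:3.
The maximum eccentricity is 3, realized for instance by the pair Bao–Pia via Bao – Chen – David – Pia. So the diameter is 3.

3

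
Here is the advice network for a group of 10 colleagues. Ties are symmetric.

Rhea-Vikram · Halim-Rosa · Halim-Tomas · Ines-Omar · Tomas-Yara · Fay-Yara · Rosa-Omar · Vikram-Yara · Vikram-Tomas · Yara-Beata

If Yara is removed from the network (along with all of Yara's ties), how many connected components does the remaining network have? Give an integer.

3

Without Yara, the remaining ties split the others into: {Halim, Ines, Omar, Rhea, Rosa, Tomas, Vikram}; {Fay}; {Beata}.
That's 3 separate components.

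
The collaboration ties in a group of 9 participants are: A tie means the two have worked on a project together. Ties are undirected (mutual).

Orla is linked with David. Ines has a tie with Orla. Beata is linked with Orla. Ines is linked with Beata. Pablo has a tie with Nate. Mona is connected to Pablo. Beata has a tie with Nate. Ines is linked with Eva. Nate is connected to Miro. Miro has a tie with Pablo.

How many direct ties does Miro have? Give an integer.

Miro is directly tied to Nate and Pablo. That is 2 neighbors, so the degree of Miro is 2.

2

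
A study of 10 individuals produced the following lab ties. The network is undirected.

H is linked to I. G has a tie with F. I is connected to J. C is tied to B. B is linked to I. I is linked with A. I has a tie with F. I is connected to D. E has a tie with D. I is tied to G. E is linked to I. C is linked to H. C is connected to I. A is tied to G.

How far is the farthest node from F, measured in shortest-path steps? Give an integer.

2

Distances from F: A:2, B:2, C:2, D:2, E:2, G:1, H:2, I:1, J:2.
The largest is 2 (to D, H, B, J, C, A, and E), so the eccentricity of F is 2.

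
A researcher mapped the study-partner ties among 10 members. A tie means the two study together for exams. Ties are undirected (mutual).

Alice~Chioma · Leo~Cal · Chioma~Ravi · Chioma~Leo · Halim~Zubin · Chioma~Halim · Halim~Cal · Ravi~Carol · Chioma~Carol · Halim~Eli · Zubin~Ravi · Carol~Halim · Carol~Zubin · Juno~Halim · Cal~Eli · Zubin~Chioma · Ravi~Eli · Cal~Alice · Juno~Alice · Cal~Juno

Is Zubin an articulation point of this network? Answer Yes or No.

Even without Zubin, every remaining node can still reach every other (the residual graph is connected), so Zubin is not a cut vertex.

No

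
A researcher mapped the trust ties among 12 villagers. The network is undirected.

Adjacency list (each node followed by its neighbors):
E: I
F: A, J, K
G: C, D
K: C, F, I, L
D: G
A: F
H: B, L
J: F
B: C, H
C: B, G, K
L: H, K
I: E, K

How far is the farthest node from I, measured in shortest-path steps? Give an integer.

4

Distances from I: A:3, B:3, C:2, D:4, E:1, F:2, G:3, H:3, J:3, K:1, L:2.
The largest is 4 (to D), so the eccentricity of I is 4.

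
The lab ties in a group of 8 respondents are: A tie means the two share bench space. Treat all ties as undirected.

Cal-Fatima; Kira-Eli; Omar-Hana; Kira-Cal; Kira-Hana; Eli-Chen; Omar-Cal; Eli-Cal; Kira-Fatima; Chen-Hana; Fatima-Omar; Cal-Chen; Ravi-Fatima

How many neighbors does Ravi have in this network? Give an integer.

Ravi is directly tied to Fatima. That is 1 neighbor, so the degree of Ravi is 1.

1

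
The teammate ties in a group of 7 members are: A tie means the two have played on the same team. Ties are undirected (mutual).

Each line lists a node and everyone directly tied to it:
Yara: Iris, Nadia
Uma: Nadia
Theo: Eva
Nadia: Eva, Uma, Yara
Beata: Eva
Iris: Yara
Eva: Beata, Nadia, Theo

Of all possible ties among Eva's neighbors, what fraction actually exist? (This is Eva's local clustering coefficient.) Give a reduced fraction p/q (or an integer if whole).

0

Eva's neighbors: Beata, Nadia, and Theo (k = 3).
Possible neighbor pairs: C(3,2) = 3. Edges among them: none → e = 0.
Clustering(Eva) = 0/3 = 0.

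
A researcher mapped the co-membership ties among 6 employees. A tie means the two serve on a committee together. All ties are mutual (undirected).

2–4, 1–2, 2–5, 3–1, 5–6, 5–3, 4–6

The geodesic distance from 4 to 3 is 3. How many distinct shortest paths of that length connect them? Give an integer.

3

The shortest distance is 3. The length-3 paths are: 4–2–5–3; 4–6–5–3; 4–2–1–3.
That gives 3 distinct shortest paths.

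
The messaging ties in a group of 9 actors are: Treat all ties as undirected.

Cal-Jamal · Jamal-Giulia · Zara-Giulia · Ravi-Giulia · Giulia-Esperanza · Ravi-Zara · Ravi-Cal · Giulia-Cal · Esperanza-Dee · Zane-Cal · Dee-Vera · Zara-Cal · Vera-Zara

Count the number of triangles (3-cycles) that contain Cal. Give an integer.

Cal's neighbors: Giulia, Jamal, Ravi, Zane, and Zara.
Neighbor pairs that are themselves tied: Cal–Giulia–Jamal; Cal–Giulia–Ravi; Cal–Giulia–Zara; Cal–Ravi–Zara. Each forms one triangle with Cal, for 4 in total.

4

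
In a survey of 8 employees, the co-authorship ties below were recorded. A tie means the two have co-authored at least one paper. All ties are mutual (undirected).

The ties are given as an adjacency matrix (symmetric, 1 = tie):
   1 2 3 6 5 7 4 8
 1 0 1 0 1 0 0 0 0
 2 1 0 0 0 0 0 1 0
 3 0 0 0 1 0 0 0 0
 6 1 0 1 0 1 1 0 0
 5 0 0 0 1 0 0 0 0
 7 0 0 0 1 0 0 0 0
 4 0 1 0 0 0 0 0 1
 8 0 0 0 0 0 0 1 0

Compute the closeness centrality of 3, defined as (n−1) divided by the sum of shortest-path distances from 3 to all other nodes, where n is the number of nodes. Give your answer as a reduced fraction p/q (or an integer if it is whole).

Distances from 3: 1:2, 2:3, 4:4, 5:2, 6:1, 7:2, 8:5. Sum = 19.
n = 8, so closeness = 7/19.

7/19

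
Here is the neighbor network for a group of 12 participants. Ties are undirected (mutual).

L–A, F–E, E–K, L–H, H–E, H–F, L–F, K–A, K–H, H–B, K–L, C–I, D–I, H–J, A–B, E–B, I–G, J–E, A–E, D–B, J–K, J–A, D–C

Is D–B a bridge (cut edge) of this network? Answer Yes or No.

Yes

Without the D–B edge there is no alternate route between D and B, so the network disconnects. It is a bridge.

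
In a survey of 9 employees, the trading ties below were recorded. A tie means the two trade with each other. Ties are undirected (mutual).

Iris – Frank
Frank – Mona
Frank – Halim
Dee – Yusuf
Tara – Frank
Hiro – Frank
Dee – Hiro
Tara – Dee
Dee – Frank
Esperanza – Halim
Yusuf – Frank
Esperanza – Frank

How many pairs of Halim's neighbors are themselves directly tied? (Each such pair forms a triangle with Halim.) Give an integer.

Halim's neighbors: Esperanza and Frank.
Neighbor pairs that are themselves tied: Halim–Esperanza–Frank. Each forms one triangle with Halim, for 1 in total.

1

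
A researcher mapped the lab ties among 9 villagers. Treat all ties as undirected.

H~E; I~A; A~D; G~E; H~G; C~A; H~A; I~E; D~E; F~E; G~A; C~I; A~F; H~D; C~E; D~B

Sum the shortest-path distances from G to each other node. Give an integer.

14

Distances from G: A:1, B:3, C:2, D:2, E:1, F:2, H:1, I:2.
Sum = 1 + 3 + 2 + 2 + 1 + 2 + 1 + 2 = 14.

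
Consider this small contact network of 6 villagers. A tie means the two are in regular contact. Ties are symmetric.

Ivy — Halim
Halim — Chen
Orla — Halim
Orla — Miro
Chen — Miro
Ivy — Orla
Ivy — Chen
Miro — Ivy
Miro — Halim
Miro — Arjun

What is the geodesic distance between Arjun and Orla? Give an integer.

2

One shortest route is Arjun – Miro – Orla, which uses 2 edges, and Arjun and Orla are not directly tied, so nothing shorter exists. So d(Arjun,Orla) = 2.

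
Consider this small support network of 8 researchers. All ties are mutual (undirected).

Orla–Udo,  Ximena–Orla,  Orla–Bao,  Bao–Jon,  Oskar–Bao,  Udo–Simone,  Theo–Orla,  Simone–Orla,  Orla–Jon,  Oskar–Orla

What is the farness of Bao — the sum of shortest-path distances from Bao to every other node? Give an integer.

11

Distances from Bao: Jon:1, Orla:1, Oskar:1, Simone:2, Theo:2, Udo:2, Ximena:2.
Sum = 1 + 1 + 1 + 2 + 2 + 2 + 2 = 11.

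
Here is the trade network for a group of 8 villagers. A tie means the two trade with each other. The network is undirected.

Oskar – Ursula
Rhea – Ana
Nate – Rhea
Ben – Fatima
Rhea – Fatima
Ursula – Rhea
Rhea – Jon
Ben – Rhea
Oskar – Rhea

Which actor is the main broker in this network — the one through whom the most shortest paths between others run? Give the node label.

Rhea

Unnormalized betweenness of each node: Ana:0, Ben:0, Fatima:0, Jon:0, Nate:0, Oskar:0, Rhea:19, Ursula:0.
Rhea has the largest value, 19, making it the main broker — the node through which the most shortest paths run.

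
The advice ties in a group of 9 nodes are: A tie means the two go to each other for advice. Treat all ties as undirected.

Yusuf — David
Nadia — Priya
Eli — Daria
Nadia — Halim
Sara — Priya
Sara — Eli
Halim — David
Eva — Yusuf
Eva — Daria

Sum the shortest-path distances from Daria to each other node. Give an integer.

Distances from Daria: David:3, Eli:1, Eva:1, Halim:4, Nadia:4, Priya:3, Sara:2, Yusuf:2.
Sum = 3 + 1 + 1 + 4 + 4 + 3 + 2 + 2 = 20.

20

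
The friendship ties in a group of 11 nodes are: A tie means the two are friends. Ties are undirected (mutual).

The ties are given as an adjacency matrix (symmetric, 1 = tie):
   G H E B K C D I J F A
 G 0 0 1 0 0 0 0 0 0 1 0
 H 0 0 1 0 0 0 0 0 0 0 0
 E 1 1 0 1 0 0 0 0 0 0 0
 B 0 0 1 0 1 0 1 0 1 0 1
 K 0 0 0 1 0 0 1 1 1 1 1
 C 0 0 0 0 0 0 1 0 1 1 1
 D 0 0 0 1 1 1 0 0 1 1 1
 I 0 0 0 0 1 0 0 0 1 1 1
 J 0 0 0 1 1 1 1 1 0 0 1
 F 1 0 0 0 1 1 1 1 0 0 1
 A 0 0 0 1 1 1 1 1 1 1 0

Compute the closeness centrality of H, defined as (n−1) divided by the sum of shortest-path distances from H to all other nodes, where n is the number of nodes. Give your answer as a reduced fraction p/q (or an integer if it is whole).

Distances from H: A:3, B:2, C:4, D:3, E:1, F:3, G:2, I:4, J:3, K:3. Sum = 28.
n = 11, so closeness = 10/28 = 5/14.

5/14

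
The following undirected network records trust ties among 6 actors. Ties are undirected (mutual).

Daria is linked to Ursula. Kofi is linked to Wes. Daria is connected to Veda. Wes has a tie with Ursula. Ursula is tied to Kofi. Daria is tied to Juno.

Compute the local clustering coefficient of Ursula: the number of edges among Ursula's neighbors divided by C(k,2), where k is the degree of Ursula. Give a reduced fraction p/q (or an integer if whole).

Ursula's neighbors: Daria, Kofi, and Wes (k = 3).
Possible neighbor pairs: C(3,2) = 3. Edges among them: Kofi–Wes → e = 1.
Clustering(Ursula) = 1/3.

1/3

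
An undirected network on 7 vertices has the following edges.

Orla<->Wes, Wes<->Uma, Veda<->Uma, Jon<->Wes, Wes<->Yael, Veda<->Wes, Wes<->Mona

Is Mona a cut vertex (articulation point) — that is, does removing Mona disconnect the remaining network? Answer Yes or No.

No

Even without Mona, every remaining node can still reach every other (the residual graph is connected), so Mona is not a cut vertex.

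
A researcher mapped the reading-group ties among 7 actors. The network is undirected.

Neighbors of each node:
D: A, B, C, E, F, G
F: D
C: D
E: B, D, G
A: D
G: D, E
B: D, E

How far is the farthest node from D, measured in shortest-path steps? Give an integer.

Distances from D: A:1, B:1, C:1, E:1, F:1, G:1.
The largest is 1 (to F, E, A, C, G, and B), so the eccentricity of D is 1.

1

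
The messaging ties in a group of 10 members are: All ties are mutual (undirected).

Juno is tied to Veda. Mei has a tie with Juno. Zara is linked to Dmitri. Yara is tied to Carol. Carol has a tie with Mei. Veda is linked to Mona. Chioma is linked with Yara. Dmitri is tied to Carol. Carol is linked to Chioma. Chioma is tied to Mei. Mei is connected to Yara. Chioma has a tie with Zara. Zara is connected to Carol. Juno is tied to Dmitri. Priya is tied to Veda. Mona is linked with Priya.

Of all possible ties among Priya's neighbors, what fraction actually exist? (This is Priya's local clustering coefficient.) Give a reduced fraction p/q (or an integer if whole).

Priya's neighbors: Mona and Veda (k = 2).
Possible neighbor pairs: C(2,2) = 1. Edges among them: Mona–Veda → e = 1.
Clustering(Priya) = 1/1.

1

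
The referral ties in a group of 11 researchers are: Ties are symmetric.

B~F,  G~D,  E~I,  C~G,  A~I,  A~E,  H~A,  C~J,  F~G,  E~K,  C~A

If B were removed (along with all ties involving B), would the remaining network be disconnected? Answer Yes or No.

No

Even without B, every remaining node can still reach every other (the residual graph is connected), so B is not a cut vertex.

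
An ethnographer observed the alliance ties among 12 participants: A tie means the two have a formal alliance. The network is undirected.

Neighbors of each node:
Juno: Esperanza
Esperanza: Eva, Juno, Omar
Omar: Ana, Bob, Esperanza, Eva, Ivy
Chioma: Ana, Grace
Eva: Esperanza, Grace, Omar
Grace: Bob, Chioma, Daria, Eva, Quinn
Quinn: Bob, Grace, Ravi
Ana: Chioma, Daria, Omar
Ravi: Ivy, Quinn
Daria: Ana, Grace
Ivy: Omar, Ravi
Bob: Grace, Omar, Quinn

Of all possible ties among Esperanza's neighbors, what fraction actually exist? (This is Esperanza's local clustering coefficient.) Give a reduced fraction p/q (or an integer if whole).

1/3

Esperanza's neighbors: Eva, Juno, and Omar (k = 3).
Possible neighbor pairs: C(3,2) = 3. Edges among them: Eva–Omar → e = 1.
Clustering(Esperanza) = 1/3.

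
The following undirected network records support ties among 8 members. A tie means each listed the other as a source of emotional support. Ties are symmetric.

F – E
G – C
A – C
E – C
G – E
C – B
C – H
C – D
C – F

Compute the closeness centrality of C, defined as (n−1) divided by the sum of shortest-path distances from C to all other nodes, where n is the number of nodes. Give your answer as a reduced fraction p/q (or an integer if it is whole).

Distances from C: A:1, B:1, D:1, E:1, F:1, G:1, H:1. Sum = 7.
n = 8, so closeness = 7/7 = 1.

1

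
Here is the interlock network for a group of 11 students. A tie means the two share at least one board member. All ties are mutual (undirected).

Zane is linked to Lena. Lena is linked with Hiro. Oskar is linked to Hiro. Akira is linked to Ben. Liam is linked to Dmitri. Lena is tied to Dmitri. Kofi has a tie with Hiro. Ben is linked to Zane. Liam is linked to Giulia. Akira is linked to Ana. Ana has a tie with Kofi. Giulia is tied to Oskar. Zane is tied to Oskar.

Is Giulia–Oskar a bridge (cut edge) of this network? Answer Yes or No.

No

Even without that edge, Giulia still reaches Oskar via Giulia – Liam – Dmitri – Lena – Zane – Oskar, so the network stays connected. Not a bridge.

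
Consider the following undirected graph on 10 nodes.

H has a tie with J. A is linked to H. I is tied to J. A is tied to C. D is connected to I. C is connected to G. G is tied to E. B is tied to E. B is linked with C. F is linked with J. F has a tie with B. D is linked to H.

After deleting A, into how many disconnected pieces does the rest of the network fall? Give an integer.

A's neighbors (C and H) remain reachable from one another through other ties, so the rest of the network stays in one piece.

1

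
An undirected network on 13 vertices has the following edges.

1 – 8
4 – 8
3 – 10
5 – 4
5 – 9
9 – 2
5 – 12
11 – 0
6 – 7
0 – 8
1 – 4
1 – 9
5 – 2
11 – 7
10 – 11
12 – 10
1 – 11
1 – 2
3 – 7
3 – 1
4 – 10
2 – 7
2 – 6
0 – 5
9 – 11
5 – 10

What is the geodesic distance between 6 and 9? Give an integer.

2

One shortest route is 6 – 2 – 9, which uses 2 edges, and 6 and 9 are not directly tied, so nothing shorter exists. So d(6,9) = 2.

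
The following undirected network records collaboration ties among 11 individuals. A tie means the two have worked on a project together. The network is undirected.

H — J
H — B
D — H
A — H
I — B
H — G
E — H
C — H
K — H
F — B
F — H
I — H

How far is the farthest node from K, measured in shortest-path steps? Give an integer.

2

Distances from K: A:2, B:2, C:2, D:2, E:2, F:2, G:2, H:1, I:2, J:2.
The largest is 2 (to F, C, J, D, G, E, B, I, and A), so the eccentricity of K is 2.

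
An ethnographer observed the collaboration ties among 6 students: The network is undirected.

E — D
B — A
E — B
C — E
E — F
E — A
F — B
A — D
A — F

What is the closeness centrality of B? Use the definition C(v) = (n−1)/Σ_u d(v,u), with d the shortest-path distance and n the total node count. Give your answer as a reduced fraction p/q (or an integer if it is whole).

5/7

Distances from B: A:1, C:2, D:2, E:1, F:1. Sum = 7.
n = 6, so closeness = 5/7.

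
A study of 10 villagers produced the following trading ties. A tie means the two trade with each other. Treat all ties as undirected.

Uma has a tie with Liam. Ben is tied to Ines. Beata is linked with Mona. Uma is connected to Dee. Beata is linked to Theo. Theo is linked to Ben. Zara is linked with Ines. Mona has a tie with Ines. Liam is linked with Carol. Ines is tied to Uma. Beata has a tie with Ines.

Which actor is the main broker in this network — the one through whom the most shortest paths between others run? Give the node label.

Ines

Unnormalized betweenness of each node: Beata:4, Ben:3, Carol:0, Dee:0, Ines:51/2, Liam:8, Mona:0, Theo:1/2, Uma:20, Zara:0.
Ines has the largest value, 51/2, making it the main broker — the node through which the most shortest paths run.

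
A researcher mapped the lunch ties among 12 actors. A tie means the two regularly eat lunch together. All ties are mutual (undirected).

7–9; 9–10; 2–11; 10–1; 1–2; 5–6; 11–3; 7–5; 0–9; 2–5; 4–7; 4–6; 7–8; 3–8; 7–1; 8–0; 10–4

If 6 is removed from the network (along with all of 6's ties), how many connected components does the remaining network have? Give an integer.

6's neighbors (4 and 5) remain reachable from one another through other ties, so the rest of the network stays in one piece.

1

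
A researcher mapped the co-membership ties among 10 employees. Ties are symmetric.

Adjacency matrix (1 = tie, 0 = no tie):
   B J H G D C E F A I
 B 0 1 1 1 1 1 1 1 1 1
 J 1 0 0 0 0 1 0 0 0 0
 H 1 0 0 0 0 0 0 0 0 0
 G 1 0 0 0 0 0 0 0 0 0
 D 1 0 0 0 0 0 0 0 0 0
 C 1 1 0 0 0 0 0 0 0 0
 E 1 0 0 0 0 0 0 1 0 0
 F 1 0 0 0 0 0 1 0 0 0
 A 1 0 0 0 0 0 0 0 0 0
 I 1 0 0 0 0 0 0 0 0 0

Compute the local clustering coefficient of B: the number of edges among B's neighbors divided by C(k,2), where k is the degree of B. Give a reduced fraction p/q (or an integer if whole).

1/18

B's neighbors: A, C, D, E, F, G, H, I, and J (k = 9).
Possible neighbor pairs: C(9,2) = 36. Edges among them: C–J, E–F → e = 2.
Clustering(B) = 2/36 = 1/18.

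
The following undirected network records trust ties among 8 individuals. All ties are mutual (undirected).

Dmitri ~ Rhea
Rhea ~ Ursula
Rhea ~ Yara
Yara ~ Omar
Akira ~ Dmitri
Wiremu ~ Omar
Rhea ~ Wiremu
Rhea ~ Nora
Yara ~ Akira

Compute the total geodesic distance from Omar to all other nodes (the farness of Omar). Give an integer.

Distances from Omar: Akira:2, Dmitri:3, Nora:3, Rhea:2, Ursula:3, Wiremu:1, Yara:1.
Sum = 2 + 3 + 3 + 2 + 3 + 1 + 1 = 15.

15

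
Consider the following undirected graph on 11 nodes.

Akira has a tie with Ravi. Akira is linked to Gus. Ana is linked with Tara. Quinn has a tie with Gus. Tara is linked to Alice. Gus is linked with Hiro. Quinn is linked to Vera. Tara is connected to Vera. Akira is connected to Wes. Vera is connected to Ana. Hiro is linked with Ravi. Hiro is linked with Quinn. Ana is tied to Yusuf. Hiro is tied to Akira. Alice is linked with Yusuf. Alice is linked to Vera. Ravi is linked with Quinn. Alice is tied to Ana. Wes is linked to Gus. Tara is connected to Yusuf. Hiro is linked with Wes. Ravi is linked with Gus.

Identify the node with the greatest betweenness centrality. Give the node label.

Unnormalized betweenness of each node: Akira:1/3, Alice:7/3, Ana:7/3, Gus:16/3, Hiro:16/3, Quinn:25, Ravi:2, Tara:7/3, Vera:24, Wes:0, Yusuf:0.
Quinn has the largest value, 25, making it the main broker — the node through which the most shortest paths run.

Quinn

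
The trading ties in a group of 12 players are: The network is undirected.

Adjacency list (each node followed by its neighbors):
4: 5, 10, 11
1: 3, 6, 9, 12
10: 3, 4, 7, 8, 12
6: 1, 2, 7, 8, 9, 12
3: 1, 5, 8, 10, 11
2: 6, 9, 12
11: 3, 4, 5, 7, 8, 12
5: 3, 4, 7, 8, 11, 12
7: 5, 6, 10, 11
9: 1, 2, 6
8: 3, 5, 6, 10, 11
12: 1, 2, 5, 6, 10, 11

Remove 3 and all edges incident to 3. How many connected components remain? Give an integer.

1

3's neighbors (1, 5, 8, 10, and 11) remain reachable from one another through other ties, so the rest of the network stays in one piece.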